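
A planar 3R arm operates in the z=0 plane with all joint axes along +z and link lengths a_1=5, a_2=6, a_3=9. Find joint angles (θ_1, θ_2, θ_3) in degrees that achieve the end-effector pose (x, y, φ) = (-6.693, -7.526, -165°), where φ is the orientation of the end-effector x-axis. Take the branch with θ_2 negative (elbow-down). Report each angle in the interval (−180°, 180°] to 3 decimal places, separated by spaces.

-0.003 -119.993 -45.004

wrist centre = target − a_3·(cos φ, sin φ) = (2.0003, -5.1966)
cos θ_2 = (31.0063−5²−6²)/(2·5·6) = -0.4999; θ_2 = -119.9931° (elbow-down)
β = atan2(-5.1966,2.0003) = -68.9468°; ψ = atan2(-5.1965,2.0006) = -68.9436°
θ_1 = β − ψ = -0.0033°
θ_3 = φ − θ_1 − θ_2 = -45.0037° (wrapped to (-180°,180°])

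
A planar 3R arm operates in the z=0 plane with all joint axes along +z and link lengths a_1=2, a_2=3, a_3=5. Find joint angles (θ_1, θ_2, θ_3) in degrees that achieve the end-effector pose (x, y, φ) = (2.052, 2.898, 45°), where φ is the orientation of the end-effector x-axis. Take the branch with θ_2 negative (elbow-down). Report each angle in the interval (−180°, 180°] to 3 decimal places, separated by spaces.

-45.002 -150.004 -119.995

wrist centre = target − a_3·(cos φ, sin φ) = (-1.4835, -0.6375)
cos θ_2 = (2.6073−2²−3²)/(2·2·3) = -0.8661; θ_2 = -150.0036° (elbow-down)
β = atan2(-0.6375,-1.4835) = -156.7449°; ψ = atan2(-1.4998,-0.5982) = -111.7432°
θ_1 = β − ψ = -45.0016°
θ_3 = φ − θ_1 − θ_2 = -119.9948° (wrapped to (-180°,180°])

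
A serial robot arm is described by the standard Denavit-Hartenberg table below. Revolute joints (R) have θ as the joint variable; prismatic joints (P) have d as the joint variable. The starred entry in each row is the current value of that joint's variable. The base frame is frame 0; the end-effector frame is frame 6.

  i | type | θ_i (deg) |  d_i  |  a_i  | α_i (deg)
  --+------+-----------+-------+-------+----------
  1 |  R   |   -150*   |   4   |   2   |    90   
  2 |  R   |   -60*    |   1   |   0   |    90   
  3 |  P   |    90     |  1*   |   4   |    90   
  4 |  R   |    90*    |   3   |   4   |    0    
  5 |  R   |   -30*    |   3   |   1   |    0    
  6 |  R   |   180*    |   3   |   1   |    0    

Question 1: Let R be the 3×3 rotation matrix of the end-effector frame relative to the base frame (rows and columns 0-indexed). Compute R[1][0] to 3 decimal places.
End-effector x-axis (col 0 of R) = (-0.3995,-0.8080,0.4330)
R[1][0] = -0.8080

-0.808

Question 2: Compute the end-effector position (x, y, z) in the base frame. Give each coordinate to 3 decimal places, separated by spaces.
after link 1: o_1 = (-1.7321, -1.0000, 4.0000)
after link 2: o_2 = (-2.2321, -0.1340, 4.0000)
after link 3: o_3 = (-3.4821, 3.7631, 3.5000)
after link 4: o_4 = (-1.7811, 4.7452, -1.0981)
after link 5: o_5 = (-2.6806, 4.8032, -4.1292)
after link 6: o_6 = (-4.3792, 3.2452, -6.2942)

-4.379 3.245 -6.294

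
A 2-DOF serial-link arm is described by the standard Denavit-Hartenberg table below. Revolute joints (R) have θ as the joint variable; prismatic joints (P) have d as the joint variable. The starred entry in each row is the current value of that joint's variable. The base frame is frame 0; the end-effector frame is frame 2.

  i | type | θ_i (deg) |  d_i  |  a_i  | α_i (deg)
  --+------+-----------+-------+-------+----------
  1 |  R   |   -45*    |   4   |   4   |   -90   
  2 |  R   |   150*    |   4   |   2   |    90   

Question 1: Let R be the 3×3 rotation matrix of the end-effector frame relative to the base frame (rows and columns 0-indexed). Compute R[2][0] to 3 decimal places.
End-effector x-axis (col 0 of R) = (-0.6124,0.6124,-0.5000)
R[2][0] = -0.5000

-0.500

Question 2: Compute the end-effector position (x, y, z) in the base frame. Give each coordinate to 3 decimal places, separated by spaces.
after link 1: o_1 = (2.8284, -2.8284, 4.0000)
after link 2: o_2 = (4.4321, 1.2247, 3.0000)

4.432 1.225 3.000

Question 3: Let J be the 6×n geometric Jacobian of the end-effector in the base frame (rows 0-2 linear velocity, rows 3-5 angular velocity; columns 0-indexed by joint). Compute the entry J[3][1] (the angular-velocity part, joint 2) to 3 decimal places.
axis z_1 = (0.7071,0.7071,0.0000); lever o_n−o_1 = (1.6037,4.0532,-1.0000)
cross product → J_v[:, 1] = (-0.7071,0.7071,1.7321)
J_ω[:, 1] = z_1
entry J[3][1] = 0.7071

0.707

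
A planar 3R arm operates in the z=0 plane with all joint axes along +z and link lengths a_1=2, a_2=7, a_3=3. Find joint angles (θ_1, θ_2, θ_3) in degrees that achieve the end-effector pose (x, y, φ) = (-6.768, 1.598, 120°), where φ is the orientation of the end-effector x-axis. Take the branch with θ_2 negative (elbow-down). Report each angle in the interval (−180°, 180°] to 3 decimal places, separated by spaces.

wrist centre = target − a_3·(cos φ, sin φ) = (-5.2680, -1.0001)
cos θ_2 = (28.7520−2²−7²)/(2·2·7) = -0.8660; θ_2 = -149.9972° (elbow-down)
β = atan2(-1.0001,-5.2680) = -169.2509°; ψ = atan2(-3.5003,-4.0620) = -139.2480°
θ_1 = β − ψ = -30.0029°
θ_3 = φ − θ_1 − θ_2 = -59.9999° (wrapped to (-180°,180°])

-30.003 -149.997 -60.000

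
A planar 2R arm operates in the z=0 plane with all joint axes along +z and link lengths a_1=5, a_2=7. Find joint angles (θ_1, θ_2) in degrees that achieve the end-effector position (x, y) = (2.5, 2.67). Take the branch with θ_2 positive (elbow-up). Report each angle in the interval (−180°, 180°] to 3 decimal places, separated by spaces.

cos θ_2 = (13.3789−5²−7²)/(2·5·7) = -0.8660; θ_2 = 149.9989° (elbow-up)
β = atan2(2.6700,2.5000) = 46.8833°; ψ = atan2(3.5001,-1.0621) = 106.8804°
θ_1 = β − ψ = -59.9971°

-59.997 149.999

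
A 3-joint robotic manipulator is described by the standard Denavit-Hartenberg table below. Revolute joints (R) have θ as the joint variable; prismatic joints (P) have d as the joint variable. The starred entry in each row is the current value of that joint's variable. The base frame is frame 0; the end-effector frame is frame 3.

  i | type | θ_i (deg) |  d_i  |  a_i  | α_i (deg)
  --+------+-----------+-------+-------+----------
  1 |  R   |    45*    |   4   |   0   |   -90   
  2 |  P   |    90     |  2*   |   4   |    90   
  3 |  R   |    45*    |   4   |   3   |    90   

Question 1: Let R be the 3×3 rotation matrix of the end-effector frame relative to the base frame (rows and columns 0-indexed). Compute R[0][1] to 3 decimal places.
End-effector y-axis (col 1 of R) = (0.7071,0.7071,0.0000)
R[0][1] = 0.7071

0.707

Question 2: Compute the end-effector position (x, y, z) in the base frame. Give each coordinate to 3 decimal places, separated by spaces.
-0.086 5.743 -2.121

after link 1: o_1 = (0.0000, 0.0000, 4.0000)
after link 2: o_2 = (-1.4142, 1.4142, 0.0000)
after link 3: o_3 = (-0.0858, 5.7426, -2.1213)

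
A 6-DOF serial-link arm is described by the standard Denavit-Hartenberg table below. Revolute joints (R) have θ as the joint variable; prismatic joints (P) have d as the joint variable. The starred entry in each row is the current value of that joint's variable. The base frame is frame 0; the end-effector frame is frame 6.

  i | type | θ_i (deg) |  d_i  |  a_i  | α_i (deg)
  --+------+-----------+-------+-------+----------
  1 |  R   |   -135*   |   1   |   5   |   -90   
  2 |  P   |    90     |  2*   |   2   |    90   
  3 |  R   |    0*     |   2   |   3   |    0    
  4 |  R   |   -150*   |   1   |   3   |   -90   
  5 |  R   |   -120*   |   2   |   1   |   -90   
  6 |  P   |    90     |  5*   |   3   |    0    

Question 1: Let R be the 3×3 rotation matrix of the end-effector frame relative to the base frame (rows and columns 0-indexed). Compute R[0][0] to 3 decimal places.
0.612

End-effector x-axis (col 0 of R) = (0.6124,-0.6124,0.5000)
R[0][0] = 0.6124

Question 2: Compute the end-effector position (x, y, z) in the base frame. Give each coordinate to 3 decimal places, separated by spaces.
after link 1: o_1 = (-3.5355, -3.5355, 1.0000)
after link 2: o_2 = (-2.1213, -4.9497, -1.0000)
after link 3: o_3 = (-3.5355, -6.3640, -4.0000)
after link 4: o_4 = (-5.3033, -6.0104, -1.4019)
after link 5: o_5 = (-6.9636, -5.5748, -2.8349)
after link 6: o_6 = (-8.4252, -7.6488, 2.4151)

-8.425 -7.649 2.415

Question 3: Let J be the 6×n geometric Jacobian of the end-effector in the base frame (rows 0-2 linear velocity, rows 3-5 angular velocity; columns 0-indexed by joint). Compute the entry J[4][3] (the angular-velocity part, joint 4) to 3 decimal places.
axis z_3 = (-0.7071,-0.7071,0.0000); lever o_n−o_3 = (-4.8897,-1.2848,6.4151)
cross product → J_v[:, 3] = (-4.5361,4.5361,-2.5490)
J_ω[:, 3] = z_3
entry J[4][3] = -0.7071

-0.707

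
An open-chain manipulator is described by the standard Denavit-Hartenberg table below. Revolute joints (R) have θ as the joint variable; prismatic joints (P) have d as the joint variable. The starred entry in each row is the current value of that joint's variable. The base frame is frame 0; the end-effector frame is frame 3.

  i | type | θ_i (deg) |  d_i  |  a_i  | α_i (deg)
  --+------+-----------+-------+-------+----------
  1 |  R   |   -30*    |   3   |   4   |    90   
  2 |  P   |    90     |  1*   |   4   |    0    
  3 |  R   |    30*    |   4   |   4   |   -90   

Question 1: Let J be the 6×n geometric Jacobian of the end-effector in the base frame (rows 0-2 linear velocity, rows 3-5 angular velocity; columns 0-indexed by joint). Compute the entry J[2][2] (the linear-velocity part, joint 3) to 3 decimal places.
axis z_2 = (-0.5000,-0.8660,0.0000); lever o_n−o_2 = (-3.7321,-2.4641,3.4641)
cross product → J_v[:, 2] = (-3.0000,1.7321,-2.0000)
J_ω[:, 2] = z_2
entry J[2][2] = -2.0000

-2.000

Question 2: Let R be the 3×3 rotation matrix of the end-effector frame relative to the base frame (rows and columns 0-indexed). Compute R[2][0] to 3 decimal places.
0.866

End-effector x-axis (col 0 of R) = (-0.4330,0.2500,0.8660)
R[2][0] = 0.8660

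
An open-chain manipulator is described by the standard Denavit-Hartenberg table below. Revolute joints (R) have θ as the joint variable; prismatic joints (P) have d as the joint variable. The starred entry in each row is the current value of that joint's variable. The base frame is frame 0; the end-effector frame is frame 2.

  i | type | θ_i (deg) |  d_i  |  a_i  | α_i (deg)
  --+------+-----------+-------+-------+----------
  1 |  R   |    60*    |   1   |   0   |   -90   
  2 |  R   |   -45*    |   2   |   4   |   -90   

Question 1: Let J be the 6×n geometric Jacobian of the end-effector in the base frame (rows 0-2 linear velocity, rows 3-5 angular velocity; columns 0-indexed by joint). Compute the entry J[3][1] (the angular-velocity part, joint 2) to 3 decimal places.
axis z_1 = (-0.8660,0.5000,0.0000); lever o_n−o_1 = (-0.3178,3.4495,2.8284)
cross product → J_v[:, 1] = (1.4142,2.4495,-2.8284)
J_ω[:, 1] = z_1
entry J[3][1] = -0.8660

-0.866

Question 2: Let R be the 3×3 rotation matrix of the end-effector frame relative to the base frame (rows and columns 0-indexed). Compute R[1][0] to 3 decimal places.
End-effector x-axis (col 0 of R) = (0.3536,0.6124,0.7071)
R[1][0] = 0.6124

0.612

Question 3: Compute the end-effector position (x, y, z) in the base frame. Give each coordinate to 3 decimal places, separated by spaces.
-0.318 3.449 3.828

after link 1: o_1 = (0.0000, 0.0000, 1.0000)
after link 2: o_2 = (-0.3178, 3.4495, 3.8284)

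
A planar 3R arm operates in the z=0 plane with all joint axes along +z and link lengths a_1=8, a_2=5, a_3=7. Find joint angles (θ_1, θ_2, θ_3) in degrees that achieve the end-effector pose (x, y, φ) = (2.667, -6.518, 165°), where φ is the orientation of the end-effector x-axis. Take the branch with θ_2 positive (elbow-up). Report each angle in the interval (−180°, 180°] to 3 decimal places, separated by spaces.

-52.922 30.002 -172.080

wrist centre = target − a_3·(cos φ, sin φ) = (9.4285, -8.3297)
cos θ_2 = (158.2807−8²−5²)/(2·8·5) = 0.8660; θ_2 = 30.0019° (elbow-up)
β = atan2(-8.3297,9.4285) = -41.4595°; ψ = atan2(2.5001,12.3300) = 11.4624°
θ_1 = β − ψ = -52.9218°
θ_3 = φ − θ_1 − θ_2 = -172.0801° (wrapped to (-180°,180°])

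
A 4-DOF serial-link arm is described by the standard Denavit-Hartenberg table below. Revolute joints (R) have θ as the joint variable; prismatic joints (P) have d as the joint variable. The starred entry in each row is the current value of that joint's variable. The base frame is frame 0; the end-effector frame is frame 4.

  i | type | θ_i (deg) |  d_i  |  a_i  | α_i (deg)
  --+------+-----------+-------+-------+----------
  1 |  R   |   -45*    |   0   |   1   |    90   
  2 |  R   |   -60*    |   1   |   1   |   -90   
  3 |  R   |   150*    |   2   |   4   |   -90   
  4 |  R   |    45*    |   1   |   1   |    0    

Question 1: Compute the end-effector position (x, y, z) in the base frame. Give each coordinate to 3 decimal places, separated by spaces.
0.579 0.110 3.744

after link 1: o_1 = (0.7071, -0.7071, 0.0000)
after link 2: o_2 = (0.3536, -1.7678, -0.8660)
after link 3: o_3 = (1.7678, -0.3536, 3.1340)
after link 4: o_4 = (0.5791, 0.1104, 3.7438)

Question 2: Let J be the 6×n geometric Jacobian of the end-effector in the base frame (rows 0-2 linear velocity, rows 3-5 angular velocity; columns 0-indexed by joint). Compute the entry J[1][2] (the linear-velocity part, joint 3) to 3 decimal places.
axis z_2 = (0.6124,-0.6124,0.5000); lever o_n−o_2 = (0.2255,1.8781,4.6098)
cross product → J_v[:, 2] = (-3.7620,-2.7101,1.2882)
J_ω[:, 2] = z_2
entry J[1][2] = -2.7101

-2.710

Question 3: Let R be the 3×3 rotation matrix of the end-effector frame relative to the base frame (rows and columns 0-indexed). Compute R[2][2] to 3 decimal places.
0.433

End-effector z-axis (col 2 of R) = (-0.7891,-0.4356,0.4330)
R[2][2] = 0.4330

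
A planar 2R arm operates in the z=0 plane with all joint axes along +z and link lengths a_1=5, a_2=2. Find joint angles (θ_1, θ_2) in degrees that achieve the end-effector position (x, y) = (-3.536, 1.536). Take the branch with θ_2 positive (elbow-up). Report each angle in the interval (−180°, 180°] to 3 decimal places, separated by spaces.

cos θ_2 = (14.8626−5²−2²)/(2·5·2) = -0.7069; θ_2 = 134.9808° (elbow-up)
β = atan2(1.5360,-3.5360) = 156.5204°; ψ = atan2(1.4147,3.5863) = 21.5279°
θ_1 = β − ψ = 134.9924°

134.992 134.981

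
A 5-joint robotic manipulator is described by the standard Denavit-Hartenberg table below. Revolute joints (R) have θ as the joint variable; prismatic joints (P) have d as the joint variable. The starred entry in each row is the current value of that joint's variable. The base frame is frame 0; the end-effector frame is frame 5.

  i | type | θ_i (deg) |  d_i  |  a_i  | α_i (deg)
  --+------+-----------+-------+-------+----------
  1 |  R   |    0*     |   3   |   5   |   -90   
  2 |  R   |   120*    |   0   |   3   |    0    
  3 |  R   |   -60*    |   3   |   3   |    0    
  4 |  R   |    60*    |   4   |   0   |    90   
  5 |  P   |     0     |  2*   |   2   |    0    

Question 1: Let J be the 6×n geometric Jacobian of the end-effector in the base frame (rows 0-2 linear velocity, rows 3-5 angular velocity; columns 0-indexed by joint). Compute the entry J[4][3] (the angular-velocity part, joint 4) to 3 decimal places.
axis z_3 = (0.0000,1.0000,0.0000); lever o_n−o_3 = (0.7321,4.0000,-2.7321)
cross product → J_v[:, 3] = (-2.7321,0.0000,-0.7321)
J_ω[:, 3] = z_3
entry J[4][3] = 1.0000

1.000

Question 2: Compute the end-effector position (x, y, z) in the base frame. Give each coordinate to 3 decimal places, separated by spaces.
after link 1: o_1 = (5.0000, 0.0000, 3.0000)
after link 2: o_2 = (3.5000, 0.0000, 0.4019)
after link 3: o_3 = (5.0000, 3.0000, -2.1962)
after link 4: o_4 = (5.0000, 7.0000, -2.1962)
after link 5: o_5 = (5.7321, 7.0000, -4.9282)

5.732 7.000 -4.928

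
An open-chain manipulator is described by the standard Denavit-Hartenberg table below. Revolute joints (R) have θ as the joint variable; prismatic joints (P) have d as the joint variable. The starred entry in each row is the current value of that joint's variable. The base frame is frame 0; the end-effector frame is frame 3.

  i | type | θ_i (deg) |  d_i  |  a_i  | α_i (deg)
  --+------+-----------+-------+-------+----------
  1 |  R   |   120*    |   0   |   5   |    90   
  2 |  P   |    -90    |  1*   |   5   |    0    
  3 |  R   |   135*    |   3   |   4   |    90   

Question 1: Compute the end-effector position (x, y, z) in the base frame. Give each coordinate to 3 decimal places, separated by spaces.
-0.450 8.780 -2.172

after link 1: o_1 = (-2.5000, 4.3301, 0.0000)
after link 2: o_2 = (-1.6340, 4.8301, -5.0000)
after link 3: o_3 = (-0.4501, 8.7796, -2.1716)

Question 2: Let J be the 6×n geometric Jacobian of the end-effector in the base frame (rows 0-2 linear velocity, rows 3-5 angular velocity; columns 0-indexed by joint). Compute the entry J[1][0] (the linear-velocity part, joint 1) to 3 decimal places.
axis z_0 = ẑ; lever o_n−o_0 = (-0.4501,8.7796,-2.1716)
cross product → J_v[:, 0] = (-8.7796,-0.4501,0.0000)
J_ω[:, 0] = z_0
entry J[1][0] = -0.4501

-0.450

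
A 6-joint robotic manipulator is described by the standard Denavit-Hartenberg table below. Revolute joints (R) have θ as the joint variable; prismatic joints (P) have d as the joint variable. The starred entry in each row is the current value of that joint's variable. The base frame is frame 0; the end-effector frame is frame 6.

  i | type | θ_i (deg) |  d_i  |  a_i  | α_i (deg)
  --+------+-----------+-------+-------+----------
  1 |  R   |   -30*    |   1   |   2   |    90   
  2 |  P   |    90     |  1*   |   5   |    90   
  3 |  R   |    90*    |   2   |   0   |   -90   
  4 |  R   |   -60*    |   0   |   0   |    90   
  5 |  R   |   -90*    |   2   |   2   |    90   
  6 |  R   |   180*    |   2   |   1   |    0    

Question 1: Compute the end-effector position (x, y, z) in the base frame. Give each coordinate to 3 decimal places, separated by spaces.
after link 1: o_1 = (1.7321, -1.0000, 1.0000)
after link 2: o_2 = (1.2321, -1.8660, 6.0000)
after link 3: o_3 = (2.9641, -2.8660, 6.0000)
after link 4: o_4 = (2.9641, -2.8660, 6.0000)
after link 5: o_5 = (4.6962, -1.8660, 8.0000)
after link 6: o_6 = (3.6962, -0.1340, 7.0000)

3.696 -0.134 7.000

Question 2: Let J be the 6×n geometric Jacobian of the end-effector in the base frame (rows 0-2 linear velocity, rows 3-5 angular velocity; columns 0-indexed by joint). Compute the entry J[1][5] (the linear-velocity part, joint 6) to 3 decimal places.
-0.500

axis z_5 = (-0.5000,0.8660,-0.0000); lever o_n−o_5 = (-1.0000,1.7321,-1.0000)
cross product → J_v[:, 5] = (-0.8660,-0.5000,0.0000)
J_ω[:, 5] = z_5
entry J[1][5] = -0.5000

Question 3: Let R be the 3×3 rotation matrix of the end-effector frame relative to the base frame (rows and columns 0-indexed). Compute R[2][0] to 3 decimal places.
-1.000

End-effector x-axis (col 0 of R) = (-0.0000,-0.0000,-1.0000)
R[2][0] = -1.0000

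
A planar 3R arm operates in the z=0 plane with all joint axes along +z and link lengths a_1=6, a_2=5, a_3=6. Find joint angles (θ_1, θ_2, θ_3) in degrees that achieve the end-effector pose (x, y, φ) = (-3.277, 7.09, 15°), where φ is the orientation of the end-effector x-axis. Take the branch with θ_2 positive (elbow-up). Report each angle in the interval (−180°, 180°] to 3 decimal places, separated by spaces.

wrist centre = target − a_3·(cos φ, sin φ) = (-9.0726, 5.5371)
cos θ_2 = (112.9706−6²−5²)/(2·6·5) = 0.8662; θ_2 = 29.9827° (elbow-up)
β = atan2(5.5371,-9.0726) = 148.6038°; ψ = atan2(2.4987,10.3309) = 13.5968°
θ_1 = β − ψ = 135.0070°
θ_3 = φ − θ_1 − θ_2 = -149.9897° (wrapped to (-180°,180°])

135.007 29.983 -149.990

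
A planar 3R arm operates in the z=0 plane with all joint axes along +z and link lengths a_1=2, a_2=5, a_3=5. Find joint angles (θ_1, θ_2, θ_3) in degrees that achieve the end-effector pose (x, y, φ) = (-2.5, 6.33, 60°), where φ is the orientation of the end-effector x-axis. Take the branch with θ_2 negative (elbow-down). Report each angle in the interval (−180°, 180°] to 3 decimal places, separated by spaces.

wrist centre = target − a_3·(cos φ, sin φ) = (-5.0000, 1.9999)
cos θ_2 = (28.9995−2²−5²)/(2·2·5) = -0.0000; θ_2 = -90.0015° (elbow-down)
β = atan2(1.9999,-5.0000) = 158.1998°; ψ = atan2(-5.0000,1.9999) = -68.1998°
θ_1 = β − ψ = 226.3997°
θ_3 = φ − θ_1 − θ_2 = -76.3982° (wrapped to (-180°,180°])

-133.600 -90.001 -76.398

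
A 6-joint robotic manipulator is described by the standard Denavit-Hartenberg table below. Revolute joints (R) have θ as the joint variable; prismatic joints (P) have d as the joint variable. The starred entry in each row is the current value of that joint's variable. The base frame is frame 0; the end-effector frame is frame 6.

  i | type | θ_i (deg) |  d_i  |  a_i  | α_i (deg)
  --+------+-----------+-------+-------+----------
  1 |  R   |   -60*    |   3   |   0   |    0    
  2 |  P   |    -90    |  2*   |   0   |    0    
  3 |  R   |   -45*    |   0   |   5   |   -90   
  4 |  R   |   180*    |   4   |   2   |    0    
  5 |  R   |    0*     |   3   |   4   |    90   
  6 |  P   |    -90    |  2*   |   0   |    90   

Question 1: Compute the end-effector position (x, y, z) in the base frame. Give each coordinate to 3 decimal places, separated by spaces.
-0.846 -7.020 3.000

after link 1: o_1 = (0.0000, 0.0000, 3.0000)
after link 2: o_2 = (0.0000, 0.0000, 5.0000)
after link 3: o_3 = (-4.8296, 1.2941, 5.0000)
after link 4: o_4 = (-3.9331, -3.0872, 5.0000)
after link 5: o_5 = (-0.8458, -7.0203, 5.0000)
after link 6: o_6 = (-0.8458, -7.0203, 3.0000)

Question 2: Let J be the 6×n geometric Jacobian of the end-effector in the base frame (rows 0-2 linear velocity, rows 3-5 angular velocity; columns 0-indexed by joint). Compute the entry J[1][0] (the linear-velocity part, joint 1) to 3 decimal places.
-0.846

axis z_0 = ẑ; lever o_n−o_0 = (-0.8458,-7.0203,3.0000)
cross product → J_v[:, 0] = (7.0203,-0.8458,0.0000)
J_ω[:, 0] = z_0
entry J[1][0] = -0.8458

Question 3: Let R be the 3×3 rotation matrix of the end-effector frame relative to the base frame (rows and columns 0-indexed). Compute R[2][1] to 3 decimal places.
End-effector y-axis (col 1 of R) = (-0.0000,-0.0000,-1.0000)
R[2][1] = -1.0000

-1.000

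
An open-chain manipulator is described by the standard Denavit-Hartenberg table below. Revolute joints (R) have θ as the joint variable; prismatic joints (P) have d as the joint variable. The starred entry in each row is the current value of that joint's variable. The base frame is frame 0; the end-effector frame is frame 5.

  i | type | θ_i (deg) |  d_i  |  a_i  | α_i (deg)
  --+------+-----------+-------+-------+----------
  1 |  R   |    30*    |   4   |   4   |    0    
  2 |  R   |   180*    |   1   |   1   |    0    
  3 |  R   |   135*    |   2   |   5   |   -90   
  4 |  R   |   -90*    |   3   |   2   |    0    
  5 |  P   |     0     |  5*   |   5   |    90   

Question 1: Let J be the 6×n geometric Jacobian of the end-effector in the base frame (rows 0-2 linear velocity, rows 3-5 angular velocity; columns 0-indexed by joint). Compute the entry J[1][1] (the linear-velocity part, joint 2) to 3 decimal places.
axis z_1 = (0.0000,0.0000,1.0000); lever o_n−o_1 = (6.0342,5.9333,10.0000)
cross product → J_v[:, 1] = (-5.9333,6.0342,0.0000)
J_ω[:, 1] = z_1
entry J[1][1] = 6.0342

6.034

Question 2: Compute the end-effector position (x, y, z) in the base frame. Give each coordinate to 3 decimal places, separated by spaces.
9.498 7.933 14.000

after link 1: o_1 = (3.4641, 2.0000, 4.0000)
after link 2: o_2 = (2.5981, 1.5000, 5.0000)
after link 3: o_3 = (7.4277, 0.2059, 7.0000)
after link 4: o_4 = (8.2042, 3.1037, 9.0000)
after link 5: o_5 = (9.4983, 7.9333, 14.0000)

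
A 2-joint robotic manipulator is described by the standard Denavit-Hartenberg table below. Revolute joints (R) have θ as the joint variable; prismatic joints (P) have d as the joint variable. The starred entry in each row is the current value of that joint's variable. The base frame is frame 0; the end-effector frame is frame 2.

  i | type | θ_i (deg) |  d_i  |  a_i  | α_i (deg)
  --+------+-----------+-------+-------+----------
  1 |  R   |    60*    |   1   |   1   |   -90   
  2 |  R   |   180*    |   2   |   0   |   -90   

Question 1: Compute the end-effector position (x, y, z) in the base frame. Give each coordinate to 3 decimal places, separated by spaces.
after link 1: o_1 = (0.5000, 0.8660, 1.0000)
after link 2: o_2 = (-1.2321, 1.8660, 1.0000)

-1.232 1.866 1.000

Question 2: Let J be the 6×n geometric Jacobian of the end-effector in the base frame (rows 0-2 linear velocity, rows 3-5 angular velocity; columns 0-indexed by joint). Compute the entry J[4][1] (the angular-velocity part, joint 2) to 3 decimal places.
0.500

axis z_1 = (-0.8660,0.5000,0.0000); lever o_n−o_1 = (-1.7321,1.0000,0.0000)
cross product → J_v[:, 1] = (0.0000,0.0000,0.0000)
J_ω[:, 1] = z_1
entry J[4][1] = 0.5000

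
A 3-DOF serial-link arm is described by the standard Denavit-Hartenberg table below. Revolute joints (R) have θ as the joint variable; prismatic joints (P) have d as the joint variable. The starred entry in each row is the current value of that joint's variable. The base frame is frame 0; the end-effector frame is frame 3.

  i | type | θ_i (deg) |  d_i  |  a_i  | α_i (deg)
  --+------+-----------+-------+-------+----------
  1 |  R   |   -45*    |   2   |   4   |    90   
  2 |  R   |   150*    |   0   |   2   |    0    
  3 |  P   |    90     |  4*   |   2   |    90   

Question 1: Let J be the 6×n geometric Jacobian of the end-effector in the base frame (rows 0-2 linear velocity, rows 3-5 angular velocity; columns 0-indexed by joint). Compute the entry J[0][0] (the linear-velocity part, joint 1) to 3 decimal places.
3.725

axis z_0 = ẑ; lever o_n−o_0 = (-1.9319,-3.7250,1.2679)
cross product → J_v[:, 0] = (3.7250,-1.9319,0.0000)
J_ω[:, 0] = z_0
entry J[0][0] = 3.7250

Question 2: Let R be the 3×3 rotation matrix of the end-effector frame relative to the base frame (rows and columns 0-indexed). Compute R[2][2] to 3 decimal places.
0.500

End-effector z-axis (col 2 of R) = (-0.6124,0.6124,0.5000)
R[2][2] = 0.5000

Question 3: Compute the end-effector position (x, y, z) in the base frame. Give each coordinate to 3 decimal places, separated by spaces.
after link 1: o_1 = (2.8284, -2.8284, 2.0000)
after link 2: o_2 = (1.6037, -1.6037, 3.0000)
after link 3: o_3 = (-1.9319, -3.7250, 1.2679)

-1.932 -3.725 1.268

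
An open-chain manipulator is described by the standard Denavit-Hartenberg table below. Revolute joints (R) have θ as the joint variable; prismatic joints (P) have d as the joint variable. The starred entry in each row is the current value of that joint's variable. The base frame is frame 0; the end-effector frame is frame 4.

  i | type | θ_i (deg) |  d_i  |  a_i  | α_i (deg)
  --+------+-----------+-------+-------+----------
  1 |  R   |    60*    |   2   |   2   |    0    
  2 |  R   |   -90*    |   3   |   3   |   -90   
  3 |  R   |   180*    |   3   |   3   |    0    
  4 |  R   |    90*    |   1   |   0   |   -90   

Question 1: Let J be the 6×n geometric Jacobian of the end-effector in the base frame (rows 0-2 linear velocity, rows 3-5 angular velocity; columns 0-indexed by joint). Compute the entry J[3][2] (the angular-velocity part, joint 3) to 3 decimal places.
axis z_2 = (0.5000,0.8660,0.0000); lever o_n−o_2 = (-0.5981,4.9641,0.0000)
cross product → J_v[:, 2] = (-0.0000,-0.0000,3.0000)
J_ω[:, 2] = z_2
entry J[3][2] = 0.5000

0.500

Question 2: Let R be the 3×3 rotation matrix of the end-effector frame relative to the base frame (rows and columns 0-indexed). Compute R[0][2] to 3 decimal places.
0.866

End-effector z-axis (col 2 of R) = (0.8660,-0.5000,0.0000)
R[0][2] = 0.8660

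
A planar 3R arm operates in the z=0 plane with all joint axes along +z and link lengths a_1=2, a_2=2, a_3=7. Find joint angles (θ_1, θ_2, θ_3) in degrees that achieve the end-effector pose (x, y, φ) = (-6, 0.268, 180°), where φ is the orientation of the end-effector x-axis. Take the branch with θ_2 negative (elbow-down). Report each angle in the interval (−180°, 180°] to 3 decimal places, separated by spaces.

wrist centre = target − a_3·(cos φ, sin φ) = (1.0000, 0.2680)
cos θ_2 = (1.0718−2²−2²)/(2·2·2) = -0.8660; θ_2 = -149.9996° (elbow-down)
β = atan2(0.2680,1.0000) = 15.0027°; ψ = atan2(-1.0000,0.2680) = -74.9998°
θ_1 = β − ψ = 90.0025°
θ_3 = φ − θ_1 − θ_2 = -120.0029° (wrapped to (-180°,180°])

90.003 -150.000 -120.003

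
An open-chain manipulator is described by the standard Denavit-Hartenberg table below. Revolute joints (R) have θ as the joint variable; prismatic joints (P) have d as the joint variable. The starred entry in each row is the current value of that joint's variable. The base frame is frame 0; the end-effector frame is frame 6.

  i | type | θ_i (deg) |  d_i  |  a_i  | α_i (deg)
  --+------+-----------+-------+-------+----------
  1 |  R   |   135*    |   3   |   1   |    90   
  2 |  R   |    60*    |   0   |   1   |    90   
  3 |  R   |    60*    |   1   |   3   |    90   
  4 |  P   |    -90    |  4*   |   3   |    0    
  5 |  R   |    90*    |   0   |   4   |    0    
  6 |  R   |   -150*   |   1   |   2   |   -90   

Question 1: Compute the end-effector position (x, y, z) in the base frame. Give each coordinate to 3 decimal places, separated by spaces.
-0.228 3.144 11.397

after link 1: o_1 = (-0.7071, 0.7071, 3.0000)
after link 2: o_2 = (-1.0607, 1.0607, 3.8660)
after link 3: o_3 = (-0.3662, 4.0405, 4.6651)
after link 4: o_4 = (-1.1681, 2.0139, 9.1651)
after link 5: o_5 = (0.5743, 5.1705, 10.8971)
after link 6: o_6 = (-0.2275, 3.1439, 11.3971)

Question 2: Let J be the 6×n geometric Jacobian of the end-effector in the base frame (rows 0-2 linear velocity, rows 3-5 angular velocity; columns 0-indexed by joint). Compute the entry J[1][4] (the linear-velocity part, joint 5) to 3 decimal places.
axis z_4 = (-0.6597,-0.0474,0.7500); lever o_n−o_4 = (0.9405,1.1300,2.2321)
cross product → J_v[:, 4] = (-0.9532,2.1780,-0.7010)
J_ω[:, 4] = z_4
entry J[1][4] = 2.1780

2.178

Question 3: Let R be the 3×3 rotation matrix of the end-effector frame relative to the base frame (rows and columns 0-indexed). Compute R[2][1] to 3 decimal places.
End-effector y-axis (col 1 of R) = (0.6597,0.0474,-0.7500)
R[2][1] = -0.7500

-0.750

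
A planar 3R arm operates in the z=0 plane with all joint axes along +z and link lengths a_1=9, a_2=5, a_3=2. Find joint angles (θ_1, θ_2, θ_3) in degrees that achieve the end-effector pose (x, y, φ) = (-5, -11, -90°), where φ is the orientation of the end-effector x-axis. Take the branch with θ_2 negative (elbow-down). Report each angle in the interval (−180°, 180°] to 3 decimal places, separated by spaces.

wrist centre = target − a_3·(cos φ, sin φ) = (-5.0000, -9.0000)
cos θ_2 = (106.0000−9²−5²)/(2·9·5) = 0.0000; θ_2 = -90.0000° (elbow-down)
β = atan2(-9.0000,-5.0000) = -119.0546°; ψ = atan2(-5.0000,9.0000) = -29.0546°
θ_1 = β − ψ = -90.0000°
θ_3 = φ − θ_1 − θ_2 = 90.0000° (wrapped to (-180°,180°])

-90.000 -90.000 90.000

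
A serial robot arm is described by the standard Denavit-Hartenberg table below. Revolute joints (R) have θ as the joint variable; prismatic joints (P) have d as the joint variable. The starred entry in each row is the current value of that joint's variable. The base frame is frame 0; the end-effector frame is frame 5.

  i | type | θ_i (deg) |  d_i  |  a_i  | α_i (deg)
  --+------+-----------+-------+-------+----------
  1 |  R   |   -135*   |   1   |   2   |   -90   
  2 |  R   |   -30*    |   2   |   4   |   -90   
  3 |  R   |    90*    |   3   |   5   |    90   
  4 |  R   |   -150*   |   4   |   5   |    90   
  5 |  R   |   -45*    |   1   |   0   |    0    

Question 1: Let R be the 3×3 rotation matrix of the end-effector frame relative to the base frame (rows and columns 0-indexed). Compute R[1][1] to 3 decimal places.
End-effector y-axis (col 1 of R) = (0.1250,-0.7410,0.6597)
R[1][1] = -0.7410

-0.741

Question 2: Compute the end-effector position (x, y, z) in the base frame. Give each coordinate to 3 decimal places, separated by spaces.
-5.502 -8.090 3.817

after link 1: o_1 = (-1.4142, -1.4142, 1.0000)
after link 2: o_2 = (-2.4495, -5.2779, 3.0000)
after link 3: o_3 = (-7.0457, -2.8030, 0.4019)
after link 4: o_4 = (-5.5494, -7.4305, 4.5670)
after link 5: o_5 = (-5.5021, -8.0903, 3.8170)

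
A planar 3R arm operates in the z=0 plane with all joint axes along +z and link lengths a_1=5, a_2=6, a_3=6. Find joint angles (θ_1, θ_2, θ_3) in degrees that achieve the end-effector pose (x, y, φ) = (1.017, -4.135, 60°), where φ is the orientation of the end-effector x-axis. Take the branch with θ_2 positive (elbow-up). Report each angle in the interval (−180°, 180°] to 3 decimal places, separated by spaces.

-135.000 59.997 135.003

wrist centre = target − a_3·(cos φ, sin φ) = (-1.9830, -9.3312)
cos θ_2 = (91.0027−5²−6²)/(2·5·6) = 0.5000; θ_2 = 59.9970° (elbow-up)
β = atan2(-9.3312,-1.9830) = -101.9977°; ψ = atan2(5.1960,8.0003) = 33.0028°
θ_1 = β − ψ = -135.0005°
θ_3 = φ − θ_1 − θ_2 = 135.0035° (wrapped to (-180°,180°])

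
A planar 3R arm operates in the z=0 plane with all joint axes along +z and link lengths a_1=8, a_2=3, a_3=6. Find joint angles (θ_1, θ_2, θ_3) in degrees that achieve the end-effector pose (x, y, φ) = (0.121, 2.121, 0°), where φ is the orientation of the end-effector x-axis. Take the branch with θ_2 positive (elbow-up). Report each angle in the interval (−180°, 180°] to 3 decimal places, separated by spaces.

140.319 134.996 84.685

wrist centre = target − a_3·(cos φ, sin φ) = (-5.8790, 2.1210)
cos θ_2 = (39.0613−8²−3²)/(2·8·3) = -0.7071; θ_2 = 134.9959° (elbow-up)
β = atan2(2.1210,-5.8790) = 160.1618°; ψ = atan2(2.1215,5.8788) = 19.8428°
θ_1 = β − ψ = 140.3190°
θ_3 = φ − θ_1 − θ_2 = 84.6851° (wrapped to (-180°,180°])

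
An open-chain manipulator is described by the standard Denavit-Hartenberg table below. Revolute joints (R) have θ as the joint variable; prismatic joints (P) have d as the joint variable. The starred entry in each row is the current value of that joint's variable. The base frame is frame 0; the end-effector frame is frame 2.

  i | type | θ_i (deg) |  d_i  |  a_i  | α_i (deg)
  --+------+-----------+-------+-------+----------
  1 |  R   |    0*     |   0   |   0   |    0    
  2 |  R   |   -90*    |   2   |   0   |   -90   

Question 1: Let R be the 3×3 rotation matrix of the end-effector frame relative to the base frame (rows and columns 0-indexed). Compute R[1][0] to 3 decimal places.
End-effector x-axis (col 0 of R) = (0.0000,-1.0000,0.0000)
R[1][0] = -1.0000

-1.000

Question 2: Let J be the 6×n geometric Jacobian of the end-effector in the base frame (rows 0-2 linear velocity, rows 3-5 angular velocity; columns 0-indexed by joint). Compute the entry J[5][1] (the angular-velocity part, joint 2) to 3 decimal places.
axis z_1 = (0.0000,0.0000,1.0000); lever o_n−o_1 = (0.0000,0.0000,2.0000)
cross product → J_v[:, 1] = (0.0000,0.0000,0.0000)
J_ω[:, 1] = z_1
entry J[5][1] = 1.0000

1.000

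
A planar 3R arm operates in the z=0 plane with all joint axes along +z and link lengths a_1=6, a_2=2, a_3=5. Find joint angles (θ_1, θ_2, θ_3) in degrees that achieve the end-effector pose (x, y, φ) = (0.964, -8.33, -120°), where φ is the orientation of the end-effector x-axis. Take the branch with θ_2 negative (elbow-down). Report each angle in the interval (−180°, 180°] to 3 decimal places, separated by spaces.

-30.000 -120.005 30.005

wrist centre = target − a_3·(cos φ, sin φ) = (3.4640, -3.9999)
cos θ_2 = (27.9983−6²−2²)/(2·6·2) = -0.5001; θ_2 = -120.0047° (elbow-down)
β = atan2(-3.9999,3.4640) = -49.1065°; ψ = atan2(-1.7320,4.9999) = -19.1063°
θ_1 = β − ψ = -30.0003°
θ_3 = φ − θ_1 − θ_2 = 30.0050° (wrapped to (-180°,180°])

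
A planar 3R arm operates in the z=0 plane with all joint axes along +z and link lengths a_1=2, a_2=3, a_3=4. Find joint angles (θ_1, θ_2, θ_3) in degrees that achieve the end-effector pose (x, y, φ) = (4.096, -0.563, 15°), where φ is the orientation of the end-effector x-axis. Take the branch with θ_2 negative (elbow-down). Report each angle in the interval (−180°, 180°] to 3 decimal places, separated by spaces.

wrist centre = target − a_3·(cos φ, sin φ) = (0.2323, -1.5983)
cos θ_2 = (2.6084−2²−3²)/(2·2·3) = -0.8660; θ_2 = -149.9928° (elbow-down)
β = atan2(-1.5983,0.2323) = -81.7304°; ψ = atan2(-1.5003,-0.5979) = -111.7275°
θ_1 = β − ψ = 29.9971°
θ_3 = φ − θ_1 − θ_2 = 134.9957° (wrapped to (-180°,180°])

29.997 -149.993 134.996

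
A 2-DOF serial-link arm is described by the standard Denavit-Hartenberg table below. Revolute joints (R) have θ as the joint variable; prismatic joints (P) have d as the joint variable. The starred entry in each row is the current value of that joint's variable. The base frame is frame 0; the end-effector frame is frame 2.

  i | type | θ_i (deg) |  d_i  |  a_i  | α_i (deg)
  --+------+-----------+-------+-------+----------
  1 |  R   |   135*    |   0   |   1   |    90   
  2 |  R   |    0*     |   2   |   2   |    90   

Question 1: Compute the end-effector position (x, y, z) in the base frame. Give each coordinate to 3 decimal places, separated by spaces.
-0.707 3.536 0.000

after link 1: o_1 = (-0.7071, 0.7071, 0.0000)
after link 2: o_2 = (-0.7071, 3.5355, 0.0000)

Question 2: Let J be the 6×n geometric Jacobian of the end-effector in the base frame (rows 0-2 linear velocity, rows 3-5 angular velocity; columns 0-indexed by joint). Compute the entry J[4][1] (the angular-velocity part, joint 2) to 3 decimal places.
0.707

axis z_1 = (0.7071,0.7071,0.0000); lever o_n−o_1 = (0.0000,2.8284,0.0000)
cross product → J_v[:, 1] = (-0.0000,-0.0000,2.0000)
J_ω[:, 1] = z_1
entry J[4][1] = 0.7071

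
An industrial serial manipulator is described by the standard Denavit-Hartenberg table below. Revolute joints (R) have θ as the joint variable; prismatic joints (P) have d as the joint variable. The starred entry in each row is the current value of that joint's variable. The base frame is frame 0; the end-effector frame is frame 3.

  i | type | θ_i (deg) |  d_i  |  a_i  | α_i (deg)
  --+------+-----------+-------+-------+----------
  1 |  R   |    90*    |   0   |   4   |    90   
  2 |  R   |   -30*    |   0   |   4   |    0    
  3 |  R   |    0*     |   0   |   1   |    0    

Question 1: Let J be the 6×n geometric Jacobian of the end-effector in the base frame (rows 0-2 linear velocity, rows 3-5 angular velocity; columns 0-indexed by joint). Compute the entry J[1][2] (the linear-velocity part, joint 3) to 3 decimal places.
0.500

axis z_2 = (1.0000,-0.0000,0.0000); lever o_n−o_2 = (0.0000,0.8660,-0.5000)
cross product → J_v[:, 2] = (-0.0000,0.5000,0.8660)
J_ω[:, 2] = z_2
entry J[1][2] = 0.5000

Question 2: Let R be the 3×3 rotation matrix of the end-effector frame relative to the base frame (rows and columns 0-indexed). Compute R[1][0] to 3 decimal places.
0.866

End-effector x-axis (col 0 of R) = (0.0000,0.8660,-0.5000)
R[1][0] = 0.8660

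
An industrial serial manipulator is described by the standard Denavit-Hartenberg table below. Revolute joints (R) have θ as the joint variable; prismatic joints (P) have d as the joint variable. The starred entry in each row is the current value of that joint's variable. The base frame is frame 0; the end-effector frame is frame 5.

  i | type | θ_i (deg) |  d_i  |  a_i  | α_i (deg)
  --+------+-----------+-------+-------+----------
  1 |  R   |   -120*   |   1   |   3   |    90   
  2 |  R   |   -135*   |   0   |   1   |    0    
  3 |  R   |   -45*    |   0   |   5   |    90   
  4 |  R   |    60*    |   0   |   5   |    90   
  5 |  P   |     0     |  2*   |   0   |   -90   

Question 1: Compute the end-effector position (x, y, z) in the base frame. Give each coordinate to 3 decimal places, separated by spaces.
0.586 7.675 0.293

after link 1: o_1 = (-1.5000, -2.5981, 1.0000)
after link 2: o_2 = (-1.1464, -1.9857, 0.2929)
after link 3: o_3 = (1.3536, 2.3444, 0.2929)
after link 4: o_4 = (-1.1464, 6.6746, 0.2929)
after link 5: o_5 = (0.5856, 7.6746, 0.2929)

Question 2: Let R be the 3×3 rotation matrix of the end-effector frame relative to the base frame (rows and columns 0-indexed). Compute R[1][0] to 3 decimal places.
0.866

End-effector x-axis (col 0 of R) = (-0.5000,0.8660,-0.0000)
R[1][0] = 0.8660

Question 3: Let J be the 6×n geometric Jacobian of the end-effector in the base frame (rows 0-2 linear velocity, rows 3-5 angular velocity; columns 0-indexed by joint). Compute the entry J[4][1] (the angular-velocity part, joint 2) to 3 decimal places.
0.500

axis z_1 = (-0.8660,0.5000,0.0000); lever o_n−o_1 = (2.0856,10.2726,-0.7071)
cross product → J_v[:, 1] = (-0.3536,-0.6124,-9.9392)
J_ω[:, 1] = z_1
entry J[4][1] = 0.5000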